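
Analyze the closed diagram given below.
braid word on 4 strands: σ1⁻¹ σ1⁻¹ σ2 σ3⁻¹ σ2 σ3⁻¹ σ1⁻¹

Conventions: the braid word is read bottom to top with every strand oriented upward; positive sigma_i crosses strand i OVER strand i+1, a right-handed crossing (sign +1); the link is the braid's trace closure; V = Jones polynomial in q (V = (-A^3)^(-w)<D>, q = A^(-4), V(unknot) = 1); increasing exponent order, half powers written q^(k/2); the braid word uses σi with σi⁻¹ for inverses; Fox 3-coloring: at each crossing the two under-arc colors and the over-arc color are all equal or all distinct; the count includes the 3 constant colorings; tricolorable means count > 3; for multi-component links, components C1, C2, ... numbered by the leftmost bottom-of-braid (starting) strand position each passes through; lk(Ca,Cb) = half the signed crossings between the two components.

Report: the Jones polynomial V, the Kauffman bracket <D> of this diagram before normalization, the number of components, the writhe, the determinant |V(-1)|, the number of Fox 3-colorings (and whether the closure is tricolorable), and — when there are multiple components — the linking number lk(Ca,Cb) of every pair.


Jones polynomial: V(q) = -q^-6 + 2q^-5 - 2q^-4 + 3q^-3 - 3q^-2 + 2q^-1 - 1 + q
<D> = -A^-13 + A^-9 - 2A^-5 + 3A^-1 - 3A^3 + 2A^7 - 2A^11 + A^15; writhe -3
components 1, writhe -3 (7 crossings)
3-colorings: 9 of 3^7, det 15 — tricolorable
note: |V(-1)| = 15: so tricolorable, since 3 divides 15


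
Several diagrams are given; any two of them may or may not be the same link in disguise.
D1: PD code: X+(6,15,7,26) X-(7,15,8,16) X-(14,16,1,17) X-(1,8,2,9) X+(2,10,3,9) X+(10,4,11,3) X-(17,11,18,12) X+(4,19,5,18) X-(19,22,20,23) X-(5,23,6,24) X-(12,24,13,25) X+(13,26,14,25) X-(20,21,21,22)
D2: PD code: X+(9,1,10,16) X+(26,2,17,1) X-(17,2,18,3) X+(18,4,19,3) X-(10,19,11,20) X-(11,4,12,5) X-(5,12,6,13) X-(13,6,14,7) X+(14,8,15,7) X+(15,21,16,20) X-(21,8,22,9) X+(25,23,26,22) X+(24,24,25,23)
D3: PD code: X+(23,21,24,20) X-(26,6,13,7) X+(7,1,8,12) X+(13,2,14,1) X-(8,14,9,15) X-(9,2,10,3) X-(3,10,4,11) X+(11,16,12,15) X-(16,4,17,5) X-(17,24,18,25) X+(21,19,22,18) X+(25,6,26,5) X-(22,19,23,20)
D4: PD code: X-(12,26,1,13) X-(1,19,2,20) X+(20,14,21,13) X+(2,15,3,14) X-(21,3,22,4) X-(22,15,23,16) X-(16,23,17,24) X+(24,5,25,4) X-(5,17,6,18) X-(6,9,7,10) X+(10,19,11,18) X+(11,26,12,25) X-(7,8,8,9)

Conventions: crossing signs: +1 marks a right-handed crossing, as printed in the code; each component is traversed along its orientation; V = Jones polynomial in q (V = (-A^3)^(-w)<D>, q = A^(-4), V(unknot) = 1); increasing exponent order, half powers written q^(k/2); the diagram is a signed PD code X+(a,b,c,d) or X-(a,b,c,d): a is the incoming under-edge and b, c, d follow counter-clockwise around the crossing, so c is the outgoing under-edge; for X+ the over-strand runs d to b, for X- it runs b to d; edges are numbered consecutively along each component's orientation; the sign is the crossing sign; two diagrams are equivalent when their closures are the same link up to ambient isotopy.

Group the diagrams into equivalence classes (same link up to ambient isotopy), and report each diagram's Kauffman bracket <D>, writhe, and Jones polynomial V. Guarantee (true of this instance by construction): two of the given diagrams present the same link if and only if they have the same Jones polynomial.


grouping into links: {D1} | {D2, D3, D4}
V(D1) = -q^(-5/2) - q^(-1/2)  (w -3, c 13, <D> = A^-7 + A)
V(D2) = q^(-7/2) - 2q^(-5/2) + q^(-3/2) - 2q^(-1/2) + q^(1/2) - q^(3/2)  (w +1, c 13, <D> = A^-3 - A + 2A^5 - A^9 + 2A^13 - A^17)
V(D3) = q^(-7/2) - 2q^(-5/2) + q^(-3/2) - 2q^(-1/2) + q^(1/2) - q^(3/2)  (w -1, c 13, <D> = A^-9 - A^-5 + 2A^-1 - A^3 + 2A^7 - A^11)
V(D4) = q^(-7/2) - 2q^(-5/2) + q^(-3/2) - 2q^(-1/2) + q^(1/2) - q^(3/2)  (w -3, c 13, <D> = A^-15 - A^-11 + 2A^-7 - A^-3 + 2A - A^5)
why: V(q) takes 2 values over 4 diagrams, fixing the grouping


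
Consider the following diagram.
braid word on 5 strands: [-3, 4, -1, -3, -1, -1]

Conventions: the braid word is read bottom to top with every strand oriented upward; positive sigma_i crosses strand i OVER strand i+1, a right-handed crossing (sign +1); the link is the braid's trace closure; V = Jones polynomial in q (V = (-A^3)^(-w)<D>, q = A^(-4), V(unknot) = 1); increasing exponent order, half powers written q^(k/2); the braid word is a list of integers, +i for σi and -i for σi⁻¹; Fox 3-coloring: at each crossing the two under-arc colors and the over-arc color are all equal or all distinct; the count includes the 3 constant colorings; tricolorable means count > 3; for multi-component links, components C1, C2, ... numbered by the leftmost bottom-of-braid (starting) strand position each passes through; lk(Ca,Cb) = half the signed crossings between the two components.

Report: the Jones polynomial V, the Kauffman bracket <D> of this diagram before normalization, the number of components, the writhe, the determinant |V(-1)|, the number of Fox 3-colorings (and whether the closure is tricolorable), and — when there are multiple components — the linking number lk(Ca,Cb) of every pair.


V = -q^-7 + q^-4 + 2q^-3 + q^-2 + q^-1
<D> = A^-8 + A^-4 + 2 + A^4 - A^16 (w = -4)
3 components over 6 crossings, w = -4
lk(C1,C2): 0
lk(C1,C3) = 0
linking number lk(C2,C3) = -1
27 Fox colorings among 3^6, |V(-1)| = 0: tricolorable
why: |V(-1)| = 0: so tricolorable, since 3 divides 0


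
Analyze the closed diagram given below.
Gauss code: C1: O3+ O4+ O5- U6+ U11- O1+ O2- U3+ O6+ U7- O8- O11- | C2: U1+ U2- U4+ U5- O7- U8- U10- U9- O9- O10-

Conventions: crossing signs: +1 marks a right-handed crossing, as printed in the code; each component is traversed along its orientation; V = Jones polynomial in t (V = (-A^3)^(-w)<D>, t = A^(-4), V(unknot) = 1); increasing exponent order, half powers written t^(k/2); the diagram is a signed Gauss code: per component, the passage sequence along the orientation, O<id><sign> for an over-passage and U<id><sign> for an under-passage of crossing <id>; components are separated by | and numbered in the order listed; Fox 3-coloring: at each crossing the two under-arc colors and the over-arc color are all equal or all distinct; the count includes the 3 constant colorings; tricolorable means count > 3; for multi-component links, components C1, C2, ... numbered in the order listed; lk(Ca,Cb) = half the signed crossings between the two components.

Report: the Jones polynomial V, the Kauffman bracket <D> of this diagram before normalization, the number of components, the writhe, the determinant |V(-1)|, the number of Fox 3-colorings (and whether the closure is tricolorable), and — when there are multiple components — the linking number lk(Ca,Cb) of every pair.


Jones polynomial: V(t) = -t^(-5/2) - t^(-1/2)
<D> = A^-7 + A; writhe -3
components 2, writhe -3 (11 crossings)
linking number lk(C1,C2) = -1
3-colorings: 3 of 3^11, det 2 — not tricolorable
note: |V(-1)| = 2: so not tricolorable, since 3 does not divide 2


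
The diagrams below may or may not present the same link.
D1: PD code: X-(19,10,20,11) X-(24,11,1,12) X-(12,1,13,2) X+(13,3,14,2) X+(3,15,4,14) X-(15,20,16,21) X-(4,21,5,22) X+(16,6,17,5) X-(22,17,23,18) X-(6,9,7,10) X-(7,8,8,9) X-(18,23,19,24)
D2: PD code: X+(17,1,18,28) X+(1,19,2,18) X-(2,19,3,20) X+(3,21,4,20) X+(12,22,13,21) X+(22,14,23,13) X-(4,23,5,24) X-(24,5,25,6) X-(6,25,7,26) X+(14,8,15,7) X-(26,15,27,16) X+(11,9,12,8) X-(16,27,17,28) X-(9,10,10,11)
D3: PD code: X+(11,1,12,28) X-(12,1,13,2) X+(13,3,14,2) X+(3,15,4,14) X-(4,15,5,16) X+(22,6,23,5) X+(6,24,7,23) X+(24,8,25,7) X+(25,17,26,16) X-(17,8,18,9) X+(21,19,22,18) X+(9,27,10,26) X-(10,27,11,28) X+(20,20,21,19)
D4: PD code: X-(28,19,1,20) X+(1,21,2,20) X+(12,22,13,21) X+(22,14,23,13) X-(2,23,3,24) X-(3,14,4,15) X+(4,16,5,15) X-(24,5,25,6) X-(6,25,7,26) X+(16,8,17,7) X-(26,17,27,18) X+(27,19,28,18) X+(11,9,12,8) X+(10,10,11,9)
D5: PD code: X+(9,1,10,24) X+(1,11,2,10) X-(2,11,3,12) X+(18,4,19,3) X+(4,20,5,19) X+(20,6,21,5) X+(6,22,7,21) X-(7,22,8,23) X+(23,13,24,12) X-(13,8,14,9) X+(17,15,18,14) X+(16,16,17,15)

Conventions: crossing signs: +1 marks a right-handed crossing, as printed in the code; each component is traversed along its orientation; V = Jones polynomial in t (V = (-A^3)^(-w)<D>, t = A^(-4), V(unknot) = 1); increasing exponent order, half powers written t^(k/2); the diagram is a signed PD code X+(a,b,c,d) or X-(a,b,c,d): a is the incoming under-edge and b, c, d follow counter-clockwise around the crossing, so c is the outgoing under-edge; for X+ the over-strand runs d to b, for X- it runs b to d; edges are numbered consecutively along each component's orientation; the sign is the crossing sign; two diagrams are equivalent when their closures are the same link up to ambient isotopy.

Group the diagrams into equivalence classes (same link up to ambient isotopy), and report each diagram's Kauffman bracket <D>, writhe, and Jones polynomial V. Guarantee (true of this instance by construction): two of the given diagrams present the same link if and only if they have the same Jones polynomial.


equivalence classes: {D1} | {D2, D4} | {D3, D5}
D1 (bracket A^-14 - A^-10 + 2A^-6 - A^-2 + A^2 - A^6; 12 crossings at w = -6): V = -t^-6 + t^-5 - t^-4 + 2t^-3 - t^-2 + t^-1
V(D2) = -t^-3 + t^-2 - t^-1 + 3 - t + t^2 - t^3  (w 0, c 14, <D> = -A^-12 + A^-8 - A^-4 + 3 - A^4 + A^8 - A^12)
V(D3) = t - t^2 + 2t^3 - t^4 + t^5 - t^6  (w +6, c 14, <D> = -A^-6 + A^-2 - A^2 + 2A^6 - A^10 + A^14)
V(D4) = -t^-3 + t^-2 - t^-1 + 3 - t + t^2 - t^3  [14 crossings, <D> = -A^-6 + A^-2 - A^2 + 3A^6 - A^10 + A^14 - A^18, w = +2]
V(D5) = t - t^2 + 2t^3 - t^4 + t^5 - t^6  (w +6, c 12, <D> = -A^-6 + A^-2 - A^2 + 2A^6 - A^10 + A^14)
key observation: 3 values of V(t) split the 5 diagrams


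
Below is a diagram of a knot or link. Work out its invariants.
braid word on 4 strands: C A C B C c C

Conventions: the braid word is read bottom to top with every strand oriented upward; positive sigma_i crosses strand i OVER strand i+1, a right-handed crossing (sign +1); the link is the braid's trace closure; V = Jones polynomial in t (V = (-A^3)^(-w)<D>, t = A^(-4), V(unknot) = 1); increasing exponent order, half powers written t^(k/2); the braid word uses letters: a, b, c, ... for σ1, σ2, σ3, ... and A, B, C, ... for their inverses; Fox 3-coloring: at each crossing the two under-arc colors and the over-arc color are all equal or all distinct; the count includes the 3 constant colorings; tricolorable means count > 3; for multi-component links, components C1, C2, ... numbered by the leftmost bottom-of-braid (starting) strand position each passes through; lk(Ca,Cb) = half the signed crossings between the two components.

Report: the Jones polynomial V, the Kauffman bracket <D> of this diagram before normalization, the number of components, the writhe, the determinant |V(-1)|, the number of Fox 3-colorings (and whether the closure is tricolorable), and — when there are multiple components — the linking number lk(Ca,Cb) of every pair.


V(t) = -t^-4 + t^-3 + t^-1
bracket: -A^-11 - A^-3 + A, w = -5
1 component, writhe -5, over 7 crossings
det 3, colorings 9 of 3^7 — tricolorable
observation: the span of V is 3, forcing >= 3 crossings in any diagram


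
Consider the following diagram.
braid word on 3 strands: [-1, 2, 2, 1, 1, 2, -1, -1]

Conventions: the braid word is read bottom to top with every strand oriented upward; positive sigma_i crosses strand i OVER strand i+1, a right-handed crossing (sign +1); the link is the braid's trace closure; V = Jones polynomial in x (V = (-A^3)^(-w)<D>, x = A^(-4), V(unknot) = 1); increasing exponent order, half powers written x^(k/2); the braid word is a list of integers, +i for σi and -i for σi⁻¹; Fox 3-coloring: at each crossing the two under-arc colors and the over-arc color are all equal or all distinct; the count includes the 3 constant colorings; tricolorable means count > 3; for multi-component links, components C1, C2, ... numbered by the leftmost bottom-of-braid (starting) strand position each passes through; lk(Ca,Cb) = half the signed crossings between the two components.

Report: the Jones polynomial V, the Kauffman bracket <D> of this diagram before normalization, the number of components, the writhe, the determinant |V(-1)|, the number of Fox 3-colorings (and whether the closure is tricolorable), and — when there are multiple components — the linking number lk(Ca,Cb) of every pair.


Jones polynomial: V(x) = -x^-1 + 2 - x + 2x^2 - x^3 + x^4 - x^5
<D> = -A^-14 + A^-10 - A^-6 + 2A^-2 - A^2 + 2A^6 - A^10; writhe +2
components 1, writhe +2 (8 crossings)
3-colorings: 9 of 3^8, det 9 — tricolorable
note: the span of V is 6, forcing >= 6 crossings in any diagram


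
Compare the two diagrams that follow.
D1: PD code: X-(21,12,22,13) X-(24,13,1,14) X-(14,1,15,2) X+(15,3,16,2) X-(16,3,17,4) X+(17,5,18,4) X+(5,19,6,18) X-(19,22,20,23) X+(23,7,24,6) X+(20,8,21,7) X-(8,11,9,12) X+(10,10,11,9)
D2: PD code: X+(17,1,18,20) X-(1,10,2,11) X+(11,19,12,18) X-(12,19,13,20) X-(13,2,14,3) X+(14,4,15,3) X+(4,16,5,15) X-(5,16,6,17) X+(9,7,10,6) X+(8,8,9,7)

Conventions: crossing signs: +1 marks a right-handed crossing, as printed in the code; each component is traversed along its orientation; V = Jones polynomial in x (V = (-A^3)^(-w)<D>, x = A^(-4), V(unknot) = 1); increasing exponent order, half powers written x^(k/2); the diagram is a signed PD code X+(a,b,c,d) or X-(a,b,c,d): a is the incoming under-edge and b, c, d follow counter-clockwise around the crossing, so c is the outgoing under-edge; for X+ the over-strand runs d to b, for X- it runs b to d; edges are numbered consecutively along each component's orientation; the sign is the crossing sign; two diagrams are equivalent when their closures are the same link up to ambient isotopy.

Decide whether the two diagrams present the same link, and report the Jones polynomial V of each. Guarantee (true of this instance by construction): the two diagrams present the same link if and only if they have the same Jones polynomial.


same link: yes
V(D1) = 1  [12 crossings, <D> = 1, w = 0]
D2 (bracket A^6; 10 crossings at w = +2): V = 1
note: from 12 to 10 crossings by R-moves: one link, two diagrams


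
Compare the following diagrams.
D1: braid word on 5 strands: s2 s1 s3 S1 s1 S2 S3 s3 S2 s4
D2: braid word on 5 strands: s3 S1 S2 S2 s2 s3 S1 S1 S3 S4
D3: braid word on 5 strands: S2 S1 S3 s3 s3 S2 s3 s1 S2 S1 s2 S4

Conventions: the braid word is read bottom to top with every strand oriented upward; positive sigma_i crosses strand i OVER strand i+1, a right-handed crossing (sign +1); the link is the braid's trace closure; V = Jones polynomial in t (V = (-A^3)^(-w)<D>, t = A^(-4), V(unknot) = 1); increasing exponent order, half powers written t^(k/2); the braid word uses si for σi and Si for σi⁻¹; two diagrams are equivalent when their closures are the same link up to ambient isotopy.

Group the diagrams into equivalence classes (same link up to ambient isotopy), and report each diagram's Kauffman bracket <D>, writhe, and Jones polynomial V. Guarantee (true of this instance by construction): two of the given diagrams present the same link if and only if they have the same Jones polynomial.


equivalence classes: {D1} | {D2} | {D3}
D1 (bracket A^6; 10 crossings at w = +2): V = 1
V(D2) = -t^-4 + t^-3 + t^-1  [10 crossings, <D> = A^-8 + 1 - A^4, w = -4]
V(D3) = t^-4 - t^-3 + t^-2 - 2t^-1 + 2 - t + t^2  [12 crossings, <D> = A^-14 - A^-10 + 2A^-6 - 2A^-2 + A^2 - A^6 + A^10, w = -2]
key observation: comparing 3 Jones polynomials yields 3 groups


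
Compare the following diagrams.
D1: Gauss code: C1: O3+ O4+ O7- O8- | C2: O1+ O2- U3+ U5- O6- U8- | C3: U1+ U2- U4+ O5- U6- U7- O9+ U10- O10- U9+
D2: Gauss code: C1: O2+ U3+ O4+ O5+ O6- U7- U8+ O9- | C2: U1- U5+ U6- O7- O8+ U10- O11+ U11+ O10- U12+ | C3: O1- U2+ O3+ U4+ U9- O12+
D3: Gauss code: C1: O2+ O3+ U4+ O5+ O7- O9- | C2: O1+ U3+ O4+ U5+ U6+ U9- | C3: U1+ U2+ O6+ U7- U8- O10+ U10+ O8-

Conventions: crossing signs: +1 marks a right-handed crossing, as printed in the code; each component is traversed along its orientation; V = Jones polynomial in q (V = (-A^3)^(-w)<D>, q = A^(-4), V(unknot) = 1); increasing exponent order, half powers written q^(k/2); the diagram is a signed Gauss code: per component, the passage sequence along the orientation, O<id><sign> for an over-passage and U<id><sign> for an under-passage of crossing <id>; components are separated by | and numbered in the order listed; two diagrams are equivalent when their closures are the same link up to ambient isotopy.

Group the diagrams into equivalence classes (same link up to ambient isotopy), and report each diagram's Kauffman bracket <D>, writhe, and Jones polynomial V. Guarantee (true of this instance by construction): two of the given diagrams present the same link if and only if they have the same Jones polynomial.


grouping into links: {D1} | {D2} | {D3}
V(D1) = q^-3 + q^-2 + q^-1 + 1  (w -2, c 10, <D> = A^-6 + A^-2 + A^2 + A^6)
D2 (bracket A^-6 + A^-2 + A^2 + A^6; 12 crossings at w = +2): V = 1 + q + q^2 + q^3
D3 (bracket A^-8 + 2 + A^8; 10 crossings at w = +4): V = q + 2q^3 + q^5
why: 3 values of V(q) split the 3 diagrams


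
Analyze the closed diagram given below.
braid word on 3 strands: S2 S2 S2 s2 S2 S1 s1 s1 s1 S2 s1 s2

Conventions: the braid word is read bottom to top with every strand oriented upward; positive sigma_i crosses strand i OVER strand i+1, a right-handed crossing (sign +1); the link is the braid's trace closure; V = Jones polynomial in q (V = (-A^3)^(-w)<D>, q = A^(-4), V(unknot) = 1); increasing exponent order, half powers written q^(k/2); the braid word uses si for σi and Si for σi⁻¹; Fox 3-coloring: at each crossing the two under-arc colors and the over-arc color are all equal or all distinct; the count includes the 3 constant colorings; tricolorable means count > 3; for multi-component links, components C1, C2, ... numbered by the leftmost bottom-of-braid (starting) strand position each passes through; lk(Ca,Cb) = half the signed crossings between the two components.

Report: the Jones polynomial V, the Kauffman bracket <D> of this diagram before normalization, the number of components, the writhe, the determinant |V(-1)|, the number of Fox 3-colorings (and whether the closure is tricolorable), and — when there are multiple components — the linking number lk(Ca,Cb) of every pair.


Jones polynomial: V(q) = -q^-3 + 2q^-2 - 2q^-1 + 3 - 2q + 2q^2 - q^3
<D> = -A^-12 + 2A^-8 - 2A^-4 + 3 - 2A^4 + 2A^8 - A^12; writhe 0
components 1, writhe 0 (12 crossings)
3-colorings: 3 of 3^12, det 13 — not tricolorable
note: palindromic: swapping q for 1/q fixes V


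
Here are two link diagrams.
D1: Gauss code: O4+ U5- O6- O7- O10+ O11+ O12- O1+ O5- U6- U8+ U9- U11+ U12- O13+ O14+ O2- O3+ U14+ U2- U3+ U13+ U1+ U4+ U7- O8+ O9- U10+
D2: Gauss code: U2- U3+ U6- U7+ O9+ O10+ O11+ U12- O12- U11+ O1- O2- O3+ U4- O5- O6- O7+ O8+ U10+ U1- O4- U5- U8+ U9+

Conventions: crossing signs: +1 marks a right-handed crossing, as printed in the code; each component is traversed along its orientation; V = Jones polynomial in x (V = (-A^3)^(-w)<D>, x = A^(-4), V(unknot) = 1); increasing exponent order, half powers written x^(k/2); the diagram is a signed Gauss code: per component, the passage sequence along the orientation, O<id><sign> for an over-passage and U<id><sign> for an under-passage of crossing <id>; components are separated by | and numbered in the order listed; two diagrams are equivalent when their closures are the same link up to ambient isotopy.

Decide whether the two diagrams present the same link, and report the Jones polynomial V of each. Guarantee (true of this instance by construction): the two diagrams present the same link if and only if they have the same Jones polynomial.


equivalent: yes
V(D1) = 1  (w +2, c 14, <D> = A^6)
V(D2) = 1  (w 0, c 12, <D> = 1)
why: Reidemeister moves carry D1 (14 crossings) to D2 (12)


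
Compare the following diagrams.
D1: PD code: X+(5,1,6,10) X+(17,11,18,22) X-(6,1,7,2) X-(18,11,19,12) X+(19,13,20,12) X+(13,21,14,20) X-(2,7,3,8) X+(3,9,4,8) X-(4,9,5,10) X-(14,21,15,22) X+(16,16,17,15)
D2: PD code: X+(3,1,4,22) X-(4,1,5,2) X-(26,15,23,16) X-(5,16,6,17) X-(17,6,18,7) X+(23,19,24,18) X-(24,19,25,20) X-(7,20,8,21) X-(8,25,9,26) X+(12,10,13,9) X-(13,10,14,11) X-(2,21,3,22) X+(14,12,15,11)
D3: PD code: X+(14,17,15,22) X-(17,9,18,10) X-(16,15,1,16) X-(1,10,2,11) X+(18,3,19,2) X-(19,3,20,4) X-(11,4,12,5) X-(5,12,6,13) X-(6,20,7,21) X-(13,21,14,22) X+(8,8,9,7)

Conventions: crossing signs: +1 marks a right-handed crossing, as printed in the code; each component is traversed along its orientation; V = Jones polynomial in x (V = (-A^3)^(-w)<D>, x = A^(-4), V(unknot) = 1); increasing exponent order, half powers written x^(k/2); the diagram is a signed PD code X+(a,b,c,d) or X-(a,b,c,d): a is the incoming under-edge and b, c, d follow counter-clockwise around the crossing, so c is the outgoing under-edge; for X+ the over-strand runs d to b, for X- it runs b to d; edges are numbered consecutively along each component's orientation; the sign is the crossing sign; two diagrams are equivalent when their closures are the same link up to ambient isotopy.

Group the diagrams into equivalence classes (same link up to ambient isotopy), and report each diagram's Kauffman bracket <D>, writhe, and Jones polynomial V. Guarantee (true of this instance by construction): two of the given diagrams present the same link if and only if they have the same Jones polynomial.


classes: {D1} | {D2, D3}
V(D1) = -x^(-1/2) - x^(1/2)  [11 crossings, <D> = A + A^5, w = +1]
V(D2) = x^(-13/2) - x^(-11/2) + x^(-9/2) - 2x^(-7/2) - x^(-3/2)  [13 crossings, <D> = A^-9 + 2A^-1 - A^3 + A^7 - A^11, w = -5]
V(D3) = x^(-13/2) - x^(-11/2) + x^(-9/2) - 2x^(-7/2) - x^(-3/2)  [11 crossings, <D> = A^-9 + 2A^-1 - A^3 + A^7 - A^11, w = -5]
note: 2 values of V(x) split the 3 diagrams


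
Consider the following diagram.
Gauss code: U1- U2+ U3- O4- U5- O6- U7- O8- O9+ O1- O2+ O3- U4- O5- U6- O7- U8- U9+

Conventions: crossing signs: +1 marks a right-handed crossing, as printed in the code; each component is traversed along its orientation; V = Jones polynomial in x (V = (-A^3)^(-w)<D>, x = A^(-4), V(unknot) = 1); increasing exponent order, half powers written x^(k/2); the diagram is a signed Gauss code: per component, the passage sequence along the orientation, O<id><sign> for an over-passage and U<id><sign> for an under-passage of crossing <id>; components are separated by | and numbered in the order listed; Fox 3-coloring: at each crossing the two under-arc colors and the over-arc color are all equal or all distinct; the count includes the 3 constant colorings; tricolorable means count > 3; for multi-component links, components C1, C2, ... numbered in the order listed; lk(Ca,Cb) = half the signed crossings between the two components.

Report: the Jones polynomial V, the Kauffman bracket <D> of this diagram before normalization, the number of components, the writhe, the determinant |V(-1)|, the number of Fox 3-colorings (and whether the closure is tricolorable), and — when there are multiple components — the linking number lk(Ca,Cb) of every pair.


V(x) = -x^-7 + x^-6 - x^-5 + x^-4 + x^-2
bracket: -A^-7 - A + A^5 - A^9 + A^13, w = -5
1 component, writhe -5, over 9 crossings
det 5, colorings 3 of 3^9 — not tricolorable
observation: w = -5 shifts under R1 moves; the (-A^3)^(5) factor cancels that in V


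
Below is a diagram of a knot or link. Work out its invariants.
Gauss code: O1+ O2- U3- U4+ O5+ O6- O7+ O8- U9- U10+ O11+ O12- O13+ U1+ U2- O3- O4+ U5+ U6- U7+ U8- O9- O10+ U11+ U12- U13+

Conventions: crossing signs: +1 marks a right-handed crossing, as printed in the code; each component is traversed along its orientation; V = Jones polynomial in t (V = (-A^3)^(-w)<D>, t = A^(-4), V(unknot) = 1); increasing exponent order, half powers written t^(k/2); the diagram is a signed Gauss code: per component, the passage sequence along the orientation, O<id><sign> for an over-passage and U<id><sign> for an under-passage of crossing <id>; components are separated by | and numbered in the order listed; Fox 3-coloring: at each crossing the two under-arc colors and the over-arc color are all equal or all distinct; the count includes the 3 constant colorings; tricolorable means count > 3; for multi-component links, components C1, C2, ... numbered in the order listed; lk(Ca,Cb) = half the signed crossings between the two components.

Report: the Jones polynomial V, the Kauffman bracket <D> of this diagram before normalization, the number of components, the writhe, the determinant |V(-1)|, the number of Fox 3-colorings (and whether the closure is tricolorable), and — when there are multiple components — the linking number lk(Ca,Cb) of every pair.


Jones polynomial: V(t) = 1
<D> = -A^3; writhe +1
components 1, writhe +1 (13 crossings)
3-colorings: 3 of 3^13, det 1 — not tricolorable
note: |V(-1)| = 1: so not tricolorable, since 3 does not divide 1


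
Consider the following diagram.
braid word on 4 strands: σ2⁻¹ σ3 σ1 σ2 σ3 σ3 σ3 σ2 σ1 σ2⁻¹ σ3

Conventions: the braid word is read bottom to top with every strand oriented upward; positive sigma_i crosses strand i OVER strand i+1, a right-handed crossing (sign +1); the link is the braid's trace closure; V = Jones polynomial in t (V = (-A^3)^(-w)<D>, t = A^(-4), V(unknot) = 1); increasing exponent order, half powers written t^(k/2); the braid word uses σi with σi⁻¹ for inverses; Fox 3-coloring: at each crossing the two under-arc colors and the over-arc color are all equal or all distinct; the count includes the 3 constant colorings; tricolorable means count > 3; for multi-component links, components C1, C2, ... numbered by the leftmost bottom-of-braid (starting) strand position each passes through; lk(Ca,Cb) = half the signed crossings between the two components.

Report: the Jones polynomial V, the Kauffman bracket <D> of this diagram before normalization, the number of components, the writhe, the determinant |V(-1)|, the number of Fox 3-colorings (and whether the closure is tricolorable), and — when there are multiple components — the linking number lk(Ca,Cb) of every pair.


Jones polynomial: V(t) = 2t^2 - 2t^3 + 3t^4 - 4t^5 + 4t^6 - 3t^7 + 2t^8 - t^9
<D> = A^-15 - 2A^-11 + 3A^-7 - 4A^-3 + 4A - 3A^5 + 2A^9 - 2A^13; writhe +7
components 1, writhe +7 (11 crossings)
3-colorings: 9 of 3^11, det 21 — tricolorable
note: the span of V is 7, forcing >= 7 crossings in any diagram


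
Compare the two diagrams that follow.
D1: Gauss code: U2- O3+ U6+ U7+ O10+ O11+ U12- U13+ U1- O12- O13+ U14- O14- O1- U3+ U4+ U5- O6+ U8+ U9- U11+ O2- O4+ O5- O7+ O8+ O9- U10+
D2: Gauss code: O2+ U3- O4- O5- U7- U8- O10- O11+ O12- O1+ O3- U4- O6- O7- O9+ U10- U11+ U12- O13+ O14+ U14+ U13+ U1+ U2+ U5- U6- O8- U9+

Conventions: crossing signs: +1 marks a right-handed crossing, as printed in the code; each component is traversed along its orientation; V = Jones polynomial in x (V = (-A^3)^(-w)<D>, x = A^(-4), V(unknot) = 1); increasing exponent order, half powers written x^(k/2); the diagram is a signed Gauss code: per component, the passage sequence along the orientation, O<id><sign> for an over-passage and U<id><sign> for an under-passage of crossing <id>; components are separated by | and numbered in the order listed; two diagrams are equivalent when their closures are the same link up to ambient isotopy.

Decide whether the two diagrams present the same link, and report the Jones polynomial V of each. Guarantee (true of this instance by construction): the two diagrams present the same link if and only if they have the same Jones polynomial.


equivalent: no
D1 (bracket -A^-18 + A^-14 - A^-10 + 2A^-6 - A^-2 + A^2; 14 crossings at w = +2): V = x - x^2 + 2x^3 - x^4 + x^5 - x^6
V(D2) = -x^-6 + x^-5 - x^-4 + 2x^-3 - x^-2 + x^-1  (w -2, c 14, <D> = A^-2 - A^2 + 2A^6 - A^10 + A^14 - A^18)
key observation: V(x) takes 2 values over 2 diagrams, fixing the grouping


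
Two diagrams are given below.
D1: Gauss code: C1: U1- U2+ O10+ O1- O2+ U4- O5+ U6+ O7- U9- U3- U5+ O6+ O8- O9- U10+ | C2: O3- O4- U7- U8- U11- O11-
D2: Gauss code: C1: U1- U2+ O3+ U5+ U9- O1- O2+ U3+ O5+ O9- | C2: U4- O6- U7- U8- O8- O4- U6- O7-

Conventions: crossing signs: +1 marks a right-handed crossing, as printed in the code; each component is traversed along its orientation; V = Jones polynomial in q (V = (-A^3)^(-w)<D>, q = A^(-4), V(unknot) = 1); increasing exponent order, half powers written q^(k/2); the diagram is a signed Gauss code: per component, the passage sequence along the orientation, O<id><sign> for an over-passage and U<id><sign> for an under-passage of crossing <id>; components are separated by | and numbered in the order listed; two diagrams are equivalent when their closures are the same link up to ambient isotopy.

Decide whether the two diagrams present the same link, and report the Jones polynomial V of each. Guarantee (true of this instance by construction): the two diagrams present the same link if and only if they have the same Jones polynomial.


same link: no
V(D1) = -q^(-9/2) - q^(-5/2) + q^(-3/2) - q^(-1/2)  [11 crossings, <D> = A^-7 - A^-3 + A + A^9, w = -3]
V(D2) = q^(-9/2) - q^(-5/2) - q^(-3/2) - q^(-1/2)  (w -3, c 9, <D> = A^-7 + A^-3 + A - A^9)
note: 2 classes among 2 diagrams; unequal V(q) rules out equality


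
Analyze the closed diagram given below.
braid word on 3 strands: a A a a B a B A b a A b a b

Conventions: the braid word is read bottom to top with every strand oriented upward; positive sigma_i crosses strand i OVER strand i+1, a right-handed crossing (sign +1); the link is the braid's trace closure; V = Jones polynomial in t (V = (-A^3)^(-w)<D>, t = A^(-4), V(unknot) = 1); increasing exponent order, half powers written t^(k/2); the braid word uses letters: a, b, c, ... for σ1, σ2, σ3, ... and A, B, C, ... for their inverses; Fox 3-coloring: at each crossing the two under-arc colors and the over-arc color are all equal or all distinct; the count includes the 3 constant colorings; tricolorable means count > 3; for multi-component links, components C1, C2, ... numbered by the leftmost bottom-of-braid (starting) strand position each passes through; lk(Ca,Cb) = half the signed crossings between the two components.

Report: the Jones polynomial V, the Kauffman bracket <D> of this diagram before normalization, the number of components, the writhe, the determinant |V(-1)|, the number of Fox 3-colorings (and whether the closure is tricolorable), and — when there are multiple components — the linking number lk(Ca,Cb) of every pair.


V = t^2 + t^4 - t^5 + t^6 - t^7
<D> = -A^-16 + A^-12 - A^-8 + A^-4 + A^4 (w = +4)
1 component over 14 crossings, w = +4
3 Fox colorings among 3^14, |V(-1)| = 5: not tricolorable
why: inverse pairs cancel, leaving σ1 σ1 σ2⁻¹ σ1 σ2⁻¹ σ1⁻¹ σ2 σ2 σ1 σ2


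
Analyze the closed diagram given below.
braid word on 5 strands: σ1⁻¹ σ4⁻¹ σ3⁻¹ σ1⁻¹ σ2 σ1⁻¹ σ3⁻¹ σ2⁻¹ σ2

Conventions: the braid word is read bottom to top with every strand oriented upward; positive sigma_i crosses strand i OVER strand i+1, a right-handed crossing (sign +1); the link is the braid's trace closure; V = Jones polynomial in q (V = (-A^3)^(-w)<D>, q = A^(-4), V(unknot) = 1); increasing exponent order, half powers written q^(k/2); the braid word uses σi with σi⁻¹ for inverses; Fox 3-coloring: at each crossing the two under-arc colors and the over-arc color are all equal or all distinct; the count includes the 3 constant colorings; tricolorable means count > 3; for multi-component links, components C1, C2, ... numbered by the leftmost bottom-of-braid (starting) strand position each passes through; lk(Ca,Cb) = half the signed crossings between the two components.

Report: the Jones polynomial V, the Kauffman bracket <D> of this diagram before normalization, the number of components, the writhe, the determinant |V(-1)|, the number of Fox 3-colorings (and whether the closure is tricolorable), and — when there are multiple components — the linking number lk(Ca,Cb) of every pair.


Jones polynomial: V(q) = q^(-13/2) - q^(-11/2) + q^(-9/2) - 2q^(-7/2) - q^(-3/2)
<D> = A^-9 + 2A^-1 - A^3 + A^7 - A^11; writhe -5
components 2, writhe -5 (9 crossings)
linking number lk(C1,C2) = -1
3-colorings: 9 of 3^9, det 6 — tricolorable
note: det 6 = |V(-1)|; divisible by 3, so tricolorable


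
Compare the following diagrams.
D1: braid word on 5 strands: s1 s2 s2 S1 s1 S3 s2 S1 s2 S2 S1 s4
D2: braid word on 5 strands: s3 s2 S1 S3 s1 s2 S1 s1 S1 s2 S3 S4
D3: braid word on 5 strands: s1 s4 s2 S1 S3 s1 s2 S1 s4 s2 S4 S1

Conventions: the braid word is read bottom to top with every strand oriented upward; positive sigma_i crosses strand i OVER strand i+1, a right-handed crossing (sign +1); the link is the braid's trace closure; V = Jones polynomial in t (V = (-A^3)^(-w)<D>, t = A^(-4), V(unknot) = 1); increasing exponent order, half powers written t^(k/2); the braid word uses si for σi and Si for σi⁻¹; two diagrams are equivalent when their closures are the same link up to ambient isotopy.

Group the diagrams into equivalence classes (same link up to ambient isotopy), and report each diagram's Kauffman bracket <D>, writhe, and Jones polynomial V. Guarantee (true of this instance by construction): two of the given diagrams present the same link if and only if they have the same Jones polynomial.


grouping into links: {D1, D2, D3}
V(D1) = t + t^3 - t^4  (w +2, c 12, <D> = -A^-10 + A^-6 + A^2)
D2 (bracket -A^-16 + A^-12 + A^-4; 12 crossings at w = 0): V = t + t^3 - t^4
V(D3) = t + t^3 - t^4  (w +2, c 12, <D> = -A^-10 + A^-6 + A^2)
key observation: one V(t) for all 3 diagrams — one class (guaranteed)


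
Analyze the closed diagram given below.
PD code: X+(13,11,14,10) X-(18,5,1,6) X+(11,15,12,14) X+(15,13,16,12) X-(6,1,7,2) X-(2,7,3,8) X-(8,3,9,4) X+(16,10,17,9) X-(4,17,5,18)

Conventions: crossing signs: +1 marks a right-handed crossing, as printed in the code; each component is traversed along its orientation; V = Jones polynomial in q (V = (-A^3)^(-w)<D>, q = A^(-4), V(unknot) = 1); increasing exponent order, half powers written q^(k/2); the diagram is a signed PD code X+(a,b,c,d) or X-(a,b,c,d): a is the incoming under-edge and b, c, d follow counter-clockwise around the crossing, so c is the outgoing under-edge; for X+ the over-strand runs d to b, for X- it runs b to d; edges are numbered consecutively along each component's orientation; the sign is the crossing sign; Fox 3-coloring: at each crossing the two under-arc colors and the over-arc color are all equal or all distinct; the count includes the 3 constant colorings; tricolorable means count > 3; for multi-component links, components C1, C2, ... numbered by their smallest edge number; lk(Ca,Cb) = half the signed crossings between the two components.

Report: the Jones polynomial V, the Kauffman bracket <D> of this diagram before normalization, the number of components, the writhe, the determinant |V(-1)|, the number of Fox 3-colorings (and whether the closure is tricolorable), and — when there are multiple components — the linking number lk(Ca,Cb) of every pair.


V(q) = -q^-6 + q^-5 - 2q^-4 + 3q^-3 - 2q^-2 + 3q^-1 - 1 + q - q^2
bracket: A^-11 - A^-7 + A^-3 - 3A + 2A^5 - 3A^9 + 2A^13 - A^17 + A^21, w = -1
1 component, writhe -1, over 9 crossings
det 15, colorings 9 of 3^9 — tricolorable
observation: |V(-1)| = 15: so tricolorable, since 3 divides 15


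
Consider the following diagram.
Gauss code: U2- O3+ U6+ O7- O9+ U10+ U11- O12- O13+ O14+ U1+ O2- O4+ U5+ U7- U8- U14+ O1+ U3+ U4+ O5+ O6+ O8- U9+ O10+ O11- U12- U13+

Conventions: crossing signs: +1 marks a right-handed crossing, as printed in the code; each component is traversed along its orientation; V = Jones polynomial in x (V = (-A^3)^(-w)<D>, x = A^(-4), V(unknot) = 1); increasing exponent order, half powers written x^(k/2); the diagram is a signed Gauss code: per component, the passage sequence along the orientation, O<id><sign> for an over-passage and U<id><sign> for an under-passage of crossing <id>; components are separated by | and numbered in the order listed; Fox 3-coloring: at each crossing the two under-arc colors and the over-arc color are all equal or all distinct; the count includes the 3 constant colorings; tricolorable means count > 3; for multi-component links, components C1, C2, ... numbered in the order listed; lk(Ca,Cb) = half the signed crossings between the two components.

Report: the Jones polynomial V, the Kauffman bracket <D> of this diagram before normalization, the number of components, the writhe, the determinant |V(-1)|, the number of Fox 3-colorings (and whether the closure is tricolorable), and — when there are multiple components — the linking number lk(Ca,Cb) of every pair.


Jones polynomial: V(x) = 2x - 2x^2 + 3x^3 - 3x^4 + 2x^5 - 2x^6 + x^7
<D> = A^-16 - 2A^-12 + 2A^-8 - 3A^-4 + 3 - 2A^4 + 2A^8; writhe +4
components 1, writhe +4 (14 crossings)
3-colorings: 9 of 3^14, det 15 — tricolorable
note: w = +4 (over 14 crossings) is diagram-only; (-A^3)^(-4) removes it from V


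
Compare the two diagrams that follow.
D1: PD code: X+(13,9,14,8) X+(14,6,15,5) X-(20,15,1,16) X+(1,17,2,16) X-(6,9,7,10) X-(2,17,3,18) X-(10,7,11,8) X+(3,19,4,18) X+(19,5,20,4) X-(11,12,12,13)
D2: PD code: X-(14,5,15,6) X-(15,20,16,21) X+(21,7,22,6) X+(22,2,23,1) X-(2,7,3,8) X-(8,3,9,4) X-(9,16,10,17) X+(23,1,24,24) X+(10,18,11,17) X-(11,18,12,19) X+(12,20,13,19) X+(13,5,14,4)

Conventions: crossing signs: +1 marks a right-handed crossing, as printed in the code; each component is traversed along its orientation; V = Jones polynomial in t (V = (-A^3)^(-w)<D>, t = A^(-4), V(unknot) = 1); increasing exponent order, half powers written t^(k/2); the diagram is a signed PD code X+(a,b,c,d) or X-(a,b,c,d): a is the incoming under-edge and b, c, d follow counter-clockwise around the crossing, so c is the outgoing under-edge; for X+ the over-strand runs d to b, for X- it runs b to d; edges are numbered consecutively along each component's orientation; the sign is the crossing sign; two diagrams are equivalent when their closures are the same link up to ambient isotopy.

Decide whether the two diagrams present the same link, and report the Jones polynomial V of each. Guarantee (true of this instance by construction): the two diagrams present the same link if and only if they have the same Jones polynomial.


equivalent: yes
D1 (bracket 1; 10 crossings at w = 0): V = 1
V(D2) = 1  [12 crossings, <D> = 1, w = 0]
observation: one V(t) for all 2 diagrams — one class (guaranteed)


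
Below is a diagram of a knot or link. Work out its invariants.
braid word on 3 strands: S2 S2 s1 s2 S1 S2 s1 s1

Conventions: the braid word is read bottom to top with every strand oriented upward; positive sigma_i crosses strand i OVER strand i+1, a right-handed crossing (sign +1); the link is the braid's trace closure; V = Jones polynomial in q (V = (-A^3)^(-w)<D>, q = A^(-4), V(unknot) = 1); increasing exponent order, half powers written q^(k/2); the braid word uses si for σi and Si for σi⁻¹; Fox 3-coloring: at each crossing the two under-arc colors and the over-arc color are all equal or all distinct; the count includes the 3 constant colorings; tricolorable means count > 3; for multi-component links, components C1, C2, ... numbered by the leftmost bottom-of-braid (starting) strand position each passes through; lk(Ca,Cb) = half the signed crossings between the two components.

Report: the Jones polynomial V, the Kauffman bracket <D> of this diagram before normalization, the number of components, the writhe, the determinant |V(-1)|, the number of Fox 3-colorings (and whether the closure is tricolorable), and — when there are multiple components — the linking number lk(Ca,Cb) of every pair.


V(q) = -q^-3 + q^-2 - q^-1 + 3 - q + q^2 - q^3
bracket: -A^-12 + A^-8 - A^-4 + 3 - A^4 + A^8 - A^12, w = 0
1 component, writhe 0, over 8 crossings
det 9, colorings 27 of 3^8 — tricolorable
observation: w = 0 shifts under R1 moves; the (-A^3)^(0) factor cancels that in V


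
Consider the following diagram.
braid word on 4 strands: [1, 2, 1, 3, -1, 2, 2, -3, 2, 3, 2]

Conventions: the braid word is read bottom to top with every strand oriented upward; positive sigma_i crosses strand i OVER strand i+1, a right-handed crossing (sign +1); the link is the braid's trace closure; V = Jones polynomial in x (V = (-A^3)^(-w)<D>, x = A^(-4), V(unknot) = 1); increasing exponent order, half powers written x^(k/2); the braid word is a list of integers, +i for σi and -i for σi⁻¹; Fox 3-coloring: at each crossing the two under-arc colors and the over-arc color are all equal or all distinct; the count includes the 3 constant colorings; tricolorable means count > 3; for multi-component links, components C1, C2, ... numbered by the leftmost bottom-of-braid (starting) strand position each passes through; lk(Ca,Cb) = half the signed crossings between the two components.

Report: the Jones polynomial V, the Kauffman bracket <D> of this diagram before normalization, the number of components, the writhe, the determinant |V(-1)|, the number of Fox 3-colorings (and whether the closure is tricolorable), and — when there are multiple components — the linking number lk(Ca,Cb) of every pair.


Jones polynomial: V(x) = x^2 + x^4 - x^5 + x^6 - x^7
<D> = A^-7 - A^-3 + A - A^5 - A^13; writhe +7
components 1, writhe +7 (11 crossings)
3-colorings: 3 of 3^11, det 5 — not tricolorable
note: w = +7 (over 11 crossings) is diagram-only; (-A^3)^(-7) removes it from V
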